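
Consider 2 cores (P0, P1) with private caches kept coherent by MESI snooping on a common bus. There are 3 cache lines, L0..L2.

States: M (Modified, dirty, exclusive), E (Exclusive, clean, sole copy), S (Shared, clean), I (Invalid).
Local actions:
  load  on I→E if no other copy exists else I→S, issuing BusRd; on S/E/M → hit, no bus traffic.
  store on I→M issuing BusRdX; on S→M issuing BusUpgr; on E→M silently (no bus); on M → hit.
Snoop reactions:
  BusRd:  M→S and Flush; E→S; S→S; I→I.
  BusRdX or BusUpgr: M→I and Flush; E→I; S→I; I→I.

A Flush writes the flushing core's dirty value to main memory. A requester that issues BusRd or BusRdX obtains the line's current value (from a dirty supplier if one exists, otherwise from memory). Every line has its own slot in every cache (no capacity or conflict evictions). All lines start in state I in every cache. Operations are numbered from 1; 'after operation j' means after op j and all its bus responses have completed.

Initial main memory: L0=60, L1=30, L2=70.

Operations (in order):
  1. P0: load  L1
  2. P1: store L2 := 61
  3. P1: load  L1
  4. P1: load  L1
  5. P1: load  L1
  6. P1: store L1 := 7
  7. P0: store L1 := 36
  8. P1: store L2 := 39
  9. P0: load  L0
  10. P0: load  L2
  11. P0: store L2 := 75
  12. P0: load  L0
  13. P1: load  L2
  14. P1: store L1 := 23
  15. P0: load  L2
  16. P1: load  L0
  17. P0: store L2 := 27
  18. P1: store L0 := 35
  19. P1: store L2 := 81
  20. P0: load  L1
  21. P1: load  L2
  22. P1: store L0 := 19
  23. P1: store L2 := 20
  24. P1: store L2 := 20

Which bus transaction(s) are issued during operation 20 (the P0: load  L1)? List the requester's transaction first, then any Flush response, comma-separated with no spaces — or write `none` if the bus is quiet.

  op1 P0: load  L1 → E/I on L1; bus BusRd; mem=30
  op2 P1: store L2 := 61 → I/M on L2; bus BusRdX; mem=70
  op3 P1: load  L1 → S/S on L1; bus BusRd; mem=30
  op4 P1: load  L1 → S/S on L1; bus (none); mem=30
  op5 P1: load  L1 → S/S on L1; bus (none); mem=30
  op6 P1: store L1 := 7 → I/M on L1; bus BusUpgr; mem=30
  op7 P0: store L1 := 36 → M/I on L1; bus BusRdX Flush; mem=7
  op8 P1: store L2 := 39 → I/M on L2; bus (none); mem=70
  op9 P0: load  L0 → E/I on L0; bus BusRd; mem=60
  op10 P0: load  L2 → S/S on L2; bus BusRd Flush; mem=39
  op11 P0: store L2 := 75 → M/I on L2; bus BusUpgr; mem=39
  op12 P0: load  L0 → E/I on L0; bus (none); mem=60
  op13 P1: load  L2 → S/S on L2; bus BusRd Flush; mem=75
  op14 P1: store L1 := 23 → I/M on L1; bus BusRdX Flush; mem=36
  op15 P0: load  L2 → S/S on L2; bus (none); mem=75
  op16 P1: load  L0 → S/S on L0; bus BusRd; mem=60
  op17 P0: store L2 := 27 → M/I on L2; bus BusUpgr; mem=75
  op18 P1: store L0 := 35 → I/M on L0; bus BusUpgr; mem=60
  op19 P1: store L2 := 81 → I/M on L2; bus BusRdX Flush; mem=27
  op20 P0: load  L1 → S/S on L1; bus BusRd Flush; mem=23
  op21 P1: load  L2 → I/M on L2; bus (none); mem=27
  op22 P1: store L0 := 19 → I/M on L0; bus (none); mem=60
  op23 P1: store L2 := 20 → I/M on L2; bus (none); mem=27
  op24 P1: store L2 := 20 → I/M on L2; bus (none); mem=27

bus = BusRd,Flush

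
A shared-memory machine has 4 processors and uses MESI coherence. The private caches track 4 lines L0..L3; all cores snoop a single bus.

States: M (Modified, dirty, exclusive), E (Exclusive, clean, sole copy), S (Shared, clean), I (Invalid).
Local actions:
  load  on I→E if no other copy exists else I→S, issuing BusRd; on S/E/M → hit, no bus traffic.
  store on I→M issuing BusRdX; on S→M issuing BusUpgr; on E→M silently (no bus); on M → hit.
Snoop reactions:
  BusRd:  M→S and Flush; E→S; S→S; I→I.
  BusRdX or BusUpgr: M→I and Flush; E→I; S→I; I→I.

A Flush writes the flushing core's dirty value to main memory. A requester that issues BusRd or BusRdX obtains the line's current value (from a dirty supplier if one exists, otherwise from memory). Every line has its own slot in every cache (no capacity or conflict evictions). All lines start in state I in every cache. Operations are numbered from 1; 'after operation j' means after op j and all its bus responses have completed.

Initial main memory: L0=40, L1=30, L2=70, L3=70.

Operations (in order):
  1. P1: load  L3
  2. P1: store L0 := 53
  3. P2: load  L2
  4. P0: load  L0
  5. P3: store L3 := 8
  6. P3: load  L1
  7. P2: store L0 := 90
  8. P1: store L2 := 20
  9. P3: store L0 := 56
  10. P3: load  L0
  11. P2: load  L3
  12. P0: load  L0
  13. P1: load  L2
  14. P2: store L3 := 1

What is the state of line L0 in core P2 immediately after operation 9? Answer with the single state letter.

1. P1: load  L3  bus=[BusRd]  L3: P0=I P1=E P2=I P3=I  mem[L3]=70
2. P1: store L0 := 53  bus=[BusRdX]  L0: P0=I P1=M P2=I P3=I  mem[L0]=40
3. P2: load  L2  bus=[BusRd]  L2: P0=I P1=I P2=E P3=I  mem[L2]=70
4. P0: load  L0  bus=[BusRd,Flush]  L0: P0=S P1=S P2=I P3=I  mem[L0]=53
5. P3: store L3 := 8  bus=[BusRdX]  L3: P0=I P1=I P2=I P3=M  mem[L3]=70
6. P3: load  L1  bus=[BusRd]  L1: P0=I P1=I P2=I P3=E  mem[L1]=30
7. P2: store L0 := 90  bus=[BusRdX]  L0: P0=I P1=I P2=M P3=I  mem[L0]=53
8. P1: store L2 := 20  bus=[BusRdX]  L2: P0=I P1=M P2=I P3=I  mem[L2]=70
9. P3: store L0 := 56  bus=[BusRdX,Flush]  L0: P0=I P1=I P2=I P3=M  mem[L0]=90
10. P3: load  L0  bus=[-]  L0: P0=I P1=I P2=I P3=M  mem[L0]=90
11. P2: load  L3  bus=[BusRd,Flush]  L3: P0=I P1=I P2=S P3=S  mem[L3]=8
12. P0: load  L0  bus=[BusRd,Flush]  L0: P0=S P1=I P2=I P3=S  mem[L0]=56
13. P1: load  L2  bus=[-]  L2: P0=I P1=M P2=I P3=I  mem[L2]=70
14. P2: store L3 := 1  bus=[BusUpgr]  L3: P0=I P1=I P2=M P3=I  mem[L3]=8

state = I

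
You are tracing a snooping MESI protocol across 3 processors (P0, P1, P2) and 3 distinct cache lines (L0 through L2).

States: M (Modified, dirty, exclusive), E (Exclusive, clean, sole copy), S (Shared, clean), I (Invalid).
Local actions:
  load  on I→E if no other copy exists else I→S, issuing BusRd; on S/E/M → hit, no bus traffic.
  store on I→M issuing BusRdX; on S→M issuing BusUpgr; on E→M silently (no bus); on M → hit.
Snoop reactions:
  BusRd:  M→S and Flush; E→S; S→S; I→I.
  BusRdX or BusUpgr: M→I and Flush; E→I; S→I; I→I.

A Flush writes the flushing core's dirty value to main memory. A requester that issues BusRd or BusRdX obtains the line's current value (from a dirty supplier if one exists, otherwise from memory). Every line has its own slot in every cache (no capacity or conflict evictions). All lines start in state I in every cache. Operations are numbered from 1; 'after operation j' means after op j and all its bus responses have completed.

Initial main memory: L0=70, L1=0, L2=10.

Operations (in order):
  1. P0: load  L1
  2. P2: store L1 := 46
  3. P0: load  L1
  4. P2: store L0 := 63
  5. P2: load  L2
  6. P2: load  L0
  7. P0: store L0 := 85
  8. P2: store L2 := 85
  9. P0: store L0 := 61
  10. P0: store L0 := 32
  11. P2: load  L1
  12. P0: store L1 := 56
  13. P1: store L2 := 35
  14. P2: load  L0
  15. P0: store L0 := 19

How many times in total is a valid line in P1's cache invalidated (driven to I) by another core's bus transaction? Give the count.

invalidations = 0

1. P0: load  L1  bus=[BusRd]  L1: P0=E P1=I P2=I  mem[L1]=0
2. P2: store L1 := 46  bus=[BusRdX]  L1: P0=I P1=I P2=M  mem[L1]=0
3. P0: load  L1  bus=[BusRd,Flush]  L1: P0=S P1=I P2=S  mem[L1]=46
4. P2: store L0 := 63  bus=[BusRdX]  L0: P0=I P1=I P2=M  mem[L0]=70
5. P2: load  L2  bus=[BusRd]  L2: P0=I P1=I P2=E  mem[L2]=10
6. P2: load  L0  bus=[-]  L0: P0=I P1=I P2=M  mem[L0]=70
7. P0: store L0 := 85  bus=[BusRdX,Flush]  L0: P0=M P1=I P2=I  mem[L0]=63
8. P2: store L2 := 85  bus=[-]  L2: P0=I P1=I P2=M  mem[L2]=10
9. P0: store L0 := 61  bus=[-]  L0: P0=M P1=I P2=I  mem[L0]=63
10. P0: store L0 := 32  bus=[-]  L0: P0=M P1=I P2=I  mem[L0]=63
11. P2: load  L1  bus=[-]  L1: P0=S P1=I P2=S  mem[L1]=46
12. P0: store L1 := 56  bus=[BusUpgr]  L1: P0=M P1=I P2=I  mem[L1]=46
13. P1: store L2 := 35  bus=[BusRdX,Flush]  L2: P0=I P1=M P2=I  mem[L2]=85
14. P2: load  L0  bus=[BusRd,Flush]  L0: P0=S P1=I P2=S  mem[L0]=32
15. P0: store L0 := 19  bus=[BusUpgr]  L0: P0=M P1=I P2=I  mem[L0]=32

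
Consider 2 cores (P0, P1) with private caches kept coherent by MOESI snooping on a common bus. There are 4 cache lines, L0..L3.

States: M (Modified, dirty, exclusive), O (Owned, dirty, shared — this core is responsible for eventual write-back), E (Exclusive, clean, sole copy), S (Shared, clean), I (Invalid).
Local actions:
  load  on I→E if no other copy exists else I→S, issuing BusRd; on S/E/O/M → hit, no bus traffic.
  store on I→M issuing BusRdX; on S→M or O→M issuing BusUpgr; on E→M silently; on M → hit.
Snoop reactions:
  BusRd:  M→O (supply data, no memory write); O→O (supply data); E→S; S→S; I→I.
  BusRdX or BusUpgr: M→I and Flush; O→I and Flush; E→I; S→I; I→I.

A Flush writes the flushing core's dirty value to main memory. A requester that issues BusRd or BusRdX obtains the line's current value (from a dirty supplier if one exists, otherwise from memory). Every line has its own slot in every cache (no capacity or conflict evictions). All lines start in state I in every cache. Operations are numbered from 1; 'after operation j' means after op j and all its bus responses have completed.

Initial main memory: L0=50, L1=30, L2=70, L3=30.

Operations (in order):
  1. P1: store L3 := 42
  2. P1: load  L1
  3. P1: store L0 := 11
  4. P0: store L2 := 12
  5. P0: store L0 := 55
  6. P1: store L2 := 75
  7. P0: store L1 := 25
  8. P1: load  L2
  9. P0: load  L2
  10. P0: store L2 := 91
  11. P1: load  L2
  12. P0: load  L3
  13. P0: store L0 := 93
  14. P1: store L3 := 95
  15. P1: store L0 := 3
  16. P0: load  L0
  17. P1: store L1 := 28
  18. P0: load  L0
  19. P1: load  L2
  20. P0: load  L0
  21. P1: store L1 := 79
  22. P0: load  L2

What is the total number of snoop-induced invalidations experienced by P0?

[1] P1: store L3 := 42 | P0:I, P1:M(42) | bus: BusRdX
[2] P1: load  L1 | P0:I, P1:E(30) | bus: BusRd
[3] P1: store L0 := 11 | P0:I, P1:M(11) | bus: BusRdX
[4] P0: store L2 := 12 | P0:M(12), P1:I | bus: BusRdX
[5] P0: store L0 := 55 | P0:M(55), P1:I | bus: BusRdX,Flush
[6] P1: store L2 := 75 | P0:I, P1:M(75) | bus: BusRdX,Flush
[7] P0: store L1 := 25 | P0:M(25), P1:I | bus: BusRdX
[8] P1: load  L2 | P0:I, P1:M(75) | bus: none
[9] P0: load  L2 | P0:S(75), P1:O(75) | bus: BusRd
[10] P0: store L2 := 91 | P0:M(91), P1:I | bus: BusUpgr,Flush
[11] P1: load  L2 | P0:O(91), P1:S(91) | bus: BusRd
[12] P0: load  L3 | P0:S(42), P1:O(42) | bus: BusRd
[13] P0: store L0 := 93 | P0:M(93), P1:I | bus: none
[14] P1: store L3 := 95 | P0:I, P1:M(95) | bus: BusUpgr
[15] P1: store L0 := 3 | P0:I, P1:M(3) | bus: BusRdX,Flush
[16] P0: load  L0 | P0:S(3), P1:O(3) | bus: BusRd
[17] P1: store L1 := 28 | P0:I, P1:M(28) | bus: BusRdX,Flush
[18] P0: load  L0 | P0:S(3), P1:O(3) | bus: none
[19] P1: load  L2 | P0:O(91), P1:S(91) | bus: none
[20] P0: load  L0 | P0:S(3), P1:O(3) | bus: none
[21] P1: store L1 := 79 | P0:I, P1:M(79) | bus: none
[22] P0: load  L2 | P0:O(91), P1:S(91) | bus: none

invalidations = 4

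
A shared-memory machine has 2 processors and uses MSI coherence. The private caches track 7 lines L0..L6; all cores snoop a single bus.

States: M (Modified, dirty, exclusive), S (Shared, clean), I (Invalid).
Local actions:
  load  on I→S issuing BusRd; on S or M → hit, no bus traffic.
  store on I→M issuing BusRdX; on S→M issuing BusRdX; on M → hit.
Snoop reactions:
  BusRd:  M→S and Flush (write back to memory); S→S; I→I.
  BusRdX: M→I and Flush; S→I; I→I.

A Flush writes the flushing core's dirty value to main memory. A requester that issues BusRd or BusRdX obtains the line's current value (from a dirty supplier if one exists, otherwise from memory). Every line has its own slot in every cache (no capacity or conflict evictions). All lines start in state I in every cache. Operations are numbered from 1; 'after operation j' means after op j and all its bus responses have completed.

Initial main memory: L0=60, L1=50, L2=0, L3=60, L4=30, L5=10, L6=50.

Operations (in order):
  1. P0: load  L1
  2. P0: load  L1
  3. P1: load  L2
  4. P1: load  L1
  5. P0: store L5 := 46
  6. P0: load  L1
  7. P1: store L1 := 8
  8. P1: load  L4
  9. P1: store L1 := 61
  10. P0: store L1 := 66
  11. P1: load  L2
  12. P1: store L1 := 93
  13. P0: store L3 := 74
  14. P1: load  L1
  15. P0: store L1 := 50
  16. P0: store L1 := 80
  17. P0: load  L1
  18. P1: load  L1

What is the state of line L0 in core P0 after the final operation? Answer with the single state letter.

state = I

  op1 P0: load  L1 → S/I on L1; bus BusRd; mem=50
  op2 P0: load  L1 → S/I on L1; bus (none); mem=50
  op3 P1: load  L2 → I/S on L2; bus BusRd; mem=0
  op4 P1: load  L1 → S/S on L1; bus BusRd; mem=50
  op5 P0: store L5 := 46 → M/I on L5; bus BusRdX; mem=10
  op6 P0: load  L1 → S/S on L1; bus (none); mem=50
  op7 P1: store L1 := 8 → I/M on L1; bus BusRdX; mem=50
  op8 P1: load  L4 → I/S on L4; bus BusRd; mem=30
  op9 P1: store L1 := 61 → I/M on L1; bus (none); mem=50
  op10 P0: store L1 := 66 → M/I on L1; bus BusRdX Flush; mem=61
  op11 P1: load  L2 → I/S on L2; bus (none); mem=0
  op12 P1: store L1 := 93 → I/M on L1; bus BusRdX Flush; mem=66
  op13 P0: store L3 := 74 → M/I on L3; bus BusRdX; mem=60
  op14 P1: load  L1 → I/M on L1; bus (none); mem=66
  op15 P0: store L1 := 50 → M/I on L1; bus BusRdX Flush; mem=93
  op16 P0: store L1 := 80 → M/I on L1; bus (none); mem=93
  op17 P0: load  L1 → M/I on L1; bus (none); mem=93
  op18 P1: load  L1 → S/S on L1; bus BusRd Flush; mem=80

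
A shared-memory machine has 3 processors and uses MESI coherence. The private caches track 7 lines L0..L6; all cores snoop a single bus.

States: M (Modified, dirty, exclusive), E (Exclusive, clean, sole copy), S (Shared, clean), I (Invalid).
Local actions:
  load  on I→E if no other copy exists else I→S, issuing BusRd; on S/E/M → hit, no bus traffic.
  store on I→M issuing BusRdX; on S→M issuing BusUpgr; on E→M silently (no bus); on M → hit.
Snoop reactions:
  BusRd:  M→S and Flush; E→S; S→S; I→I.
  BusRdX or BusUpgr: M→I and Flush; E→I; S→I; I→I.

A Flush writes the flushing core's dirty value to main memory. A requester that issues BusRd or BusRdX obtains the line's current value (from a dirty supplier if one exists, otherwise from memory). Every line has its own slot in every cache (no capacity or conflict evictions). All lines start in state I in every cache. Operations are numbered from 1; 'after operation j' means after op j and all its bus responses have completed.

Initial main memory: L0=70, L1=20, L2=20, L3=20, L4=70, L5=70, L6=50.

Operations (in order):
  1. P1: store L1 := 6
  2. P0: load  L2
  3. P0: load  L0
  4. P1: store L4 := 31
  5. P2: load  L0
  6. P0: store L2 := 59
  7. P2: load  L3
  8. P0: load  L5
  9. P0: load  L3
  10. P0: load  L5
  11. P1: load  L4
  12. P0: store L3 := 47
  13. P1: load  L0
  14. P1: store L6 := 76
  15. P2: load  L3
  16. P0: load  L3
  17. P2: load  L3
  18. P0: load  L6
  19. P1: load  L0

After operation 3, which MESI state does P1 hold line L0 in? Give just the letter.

1. P1: store L1 := 6  bus=[BusRdX]  L1: P0=I P1=M P2=I  mem[L1]=20
2. P0: load  L2  bus=[BusRd]  L2: P0=E P1=I P2=I  mem[L2]=20
3. P0: load  L0  bus=[BusRd]  L0: P0=E P1=I P2=I  mem[L0]=70
4. P1: store L4 := 31  bus=[BusRdX]  L4: P0=I P1=M P2=I  mem[L4]=70
5. P2: load  L0  bus=[BusRd]  L0: P0=S P1=I P2=S  mem[L0]=70
6. P0: store L2 := 59  bus=[-]  L2: P0=M P1=I P2=I  mem[L2]=20
7. P2: load  L3  bus=[BusRd]  L3: P0=I P1=I P2=E  mem[L3]=20
8. P0: load  L5  bus=[BusRd]  L5: P0=E P1=I P2=I  mem[L5]=70
9. P0: load  L3  bus=[BusRd]  L3: P0=S P1=I P2=S  mem[L3]=20
10. P0: load  L5  bus=[-]  L5: P0=E P1=I P2=I  mem[L5]=70
11. P1: load  L4  bus=[-]  L4: P0=I P1=M P2=I  mem[L4]=70
12. P0: store L3 := 47  bus=[BusUpgr]  L3: P0=M P1=I P2=I  mem[L3]=20
13. P1: load  L0  bus=[BusRd]  L0: P0=S P1=S P2=S  mem[L0]=70
14. P1: store L6 := 76  bus=[BusRdX]  L6: P0=I P1=M P2=I  mem[L6]=50
15. P2: load  L3  bus=[BusRd,Flush]  L3: P0=S P1=I P2=S  mem[L3]=47
16. P0: load  L3  bus=[-]  L3: P0=S P1=I P2=S  mem[L3]=47
17. P2: load  L3  bus=[-]  L3: P0=S P1=I P2=S  mem[L3]=47
18. P0: load  L6  bus=[BusRd,Flush]  L6: P0=S P1=S P2=I  mem[L6]=76
19. P1: load  L0  bus=[-]  L0: P0=S P1=S P2=S  mem[L0]=70

state = I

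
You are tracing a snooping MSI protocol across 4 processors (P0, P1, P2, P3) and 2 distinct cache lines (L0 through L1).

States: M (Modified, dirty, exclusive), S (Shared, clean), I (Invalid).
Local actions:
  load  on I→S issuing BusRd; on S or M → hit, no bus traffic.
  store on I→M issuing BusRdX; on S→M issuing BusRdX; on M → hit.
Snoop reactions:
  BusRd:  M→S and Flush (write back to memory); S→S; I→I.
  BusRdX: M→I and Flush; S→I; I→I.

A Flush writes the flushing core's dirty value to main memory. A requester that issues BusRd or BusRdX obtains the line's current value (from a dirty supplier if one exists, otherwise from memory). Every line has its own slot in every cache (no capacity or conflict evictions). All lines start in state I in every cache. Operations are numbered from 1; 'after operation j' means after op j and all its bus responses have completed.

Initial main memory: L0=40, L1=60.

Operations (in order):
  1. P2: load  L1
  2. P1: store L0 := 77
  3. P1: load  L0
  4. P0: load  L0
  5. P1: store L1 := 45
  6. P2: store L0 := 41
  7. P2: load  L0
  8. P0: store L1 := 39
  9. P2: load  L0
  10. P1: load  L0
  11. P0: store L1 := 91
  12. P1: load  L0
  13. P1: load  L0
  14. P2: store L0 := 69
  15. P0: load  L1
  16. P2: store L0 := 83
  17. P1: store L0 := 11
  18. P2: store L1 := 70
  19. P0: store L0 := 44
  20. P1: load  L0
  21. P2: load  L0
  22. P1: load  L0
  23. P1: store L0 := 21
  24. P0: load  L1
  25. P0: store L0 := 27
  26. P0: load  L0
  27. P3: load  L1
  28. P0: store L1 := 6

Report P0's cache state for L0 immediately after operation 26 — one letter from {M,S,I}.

step 1: P2: load  L1  ⟶  IISI  (L1)  txn=BusRd  M[L1]=60
step 2: P1: store L0 := 77  ⟶  IMII  (L0)  txn=BusRdX  M[L0]=40
step 3: P1: load  L0  ⟶  IMII  (L0)  txn=∅  M[L0]=40
step 4: P0: load  L0  ⟶  SSII  (L0)  txn=BusRd+Flush  M[L0]=77
step 5: P1: store L1 := 45  ⟶  IMII  (L1)  txn=BusRdX  M[L1]=60
step 6: P2: store L0 := 41  ⟶  IIMI  (L0)  txn=BusRdX  M[L0]=77
step 7: P2: load  L0  ⟶  IIMI  (L0)  txn=∅  M[L0]=77
step 8: P0: store L1 := 39  ⟶  MIII  (L1)  txn=BusRdX+Flush  M[L1]=45
step 9: P2: load  L0  ⟶  IIMI  (L0)  txn=∅  M[L0]=77
step 10: P1: load  L0  ⟶  ISSI  (L0)  txn=BusRd+Flush  M[L0]=41
step 11: P0: store L1 := 91  ⟶  MIII  (L1)  txn=∅  M[L1]=45
step 12: P1: load  L0  ⟶  ISSI  (L0)  txn=∅  M[L0]=41
step 13: P1: load  L0  ⟶  ISSI  (L0)  txn=∅  M[L0]=41
step 14: P2: store L0 := 69  ⟶  IIMI  (L0)  txn=BusRdX  M[L0]=41
step 15: P0: load  L1  ⟶  MIII  (L1)  txn=∅  M[L1]=45
step 16: P2: store L0 := 83  ⟶  IIMI  (L0)  txn=∅  M[L0]=41
step 17: P1: store L0 := 11  ⟶  IMII  (L0)  txn=BusRdX+Flush  M[L0]=83
step 18: P2: store L1 := 70  ⟶  IIMI  (L1)  txn=BusRdX+Flush  M[L1]=91
step 19: P0: store L0 := 44  ⟶  MIII  (L0)  txn=BusRdX+Flush  M[L0]=11
step 20: P1: load  L0  ⟶  SSII  (L0)  txn=BusRd+Flush  M[L0]=44
step 21: P2: load  L0  ⟶  SSSI  (L0)  txn=BusRd  M[L0]=44
step 22: P1: load  L0  ⟶  SSSI  (L0)  txn=∅  M[L0]=44
step 23: P1: store L0 := 21  ⟶  IMII  (L0)  txn=BusRdX  M[L0]=44
step 24: P0: load  L1  ⟶  SISI  (L1)  txn=BusRd+Flush  M[L1]=70
step 25: P0: store L0 := 27  ⟶  MIII  (L0)  txn=BusRdX+Flush  M[L0]=21
step 26: P0: load  L0  ⟶  MIII  (L0)  txn=∅  M[L0]=21
step 27: P3: load  L1  ⟶  SISS  (L1)  txn=BusRd  M[L1]=70
step 28: P0: store L1 := 6  ⟶  MIII  (L1)  txn=BusRdX  M[L1]=70

state = M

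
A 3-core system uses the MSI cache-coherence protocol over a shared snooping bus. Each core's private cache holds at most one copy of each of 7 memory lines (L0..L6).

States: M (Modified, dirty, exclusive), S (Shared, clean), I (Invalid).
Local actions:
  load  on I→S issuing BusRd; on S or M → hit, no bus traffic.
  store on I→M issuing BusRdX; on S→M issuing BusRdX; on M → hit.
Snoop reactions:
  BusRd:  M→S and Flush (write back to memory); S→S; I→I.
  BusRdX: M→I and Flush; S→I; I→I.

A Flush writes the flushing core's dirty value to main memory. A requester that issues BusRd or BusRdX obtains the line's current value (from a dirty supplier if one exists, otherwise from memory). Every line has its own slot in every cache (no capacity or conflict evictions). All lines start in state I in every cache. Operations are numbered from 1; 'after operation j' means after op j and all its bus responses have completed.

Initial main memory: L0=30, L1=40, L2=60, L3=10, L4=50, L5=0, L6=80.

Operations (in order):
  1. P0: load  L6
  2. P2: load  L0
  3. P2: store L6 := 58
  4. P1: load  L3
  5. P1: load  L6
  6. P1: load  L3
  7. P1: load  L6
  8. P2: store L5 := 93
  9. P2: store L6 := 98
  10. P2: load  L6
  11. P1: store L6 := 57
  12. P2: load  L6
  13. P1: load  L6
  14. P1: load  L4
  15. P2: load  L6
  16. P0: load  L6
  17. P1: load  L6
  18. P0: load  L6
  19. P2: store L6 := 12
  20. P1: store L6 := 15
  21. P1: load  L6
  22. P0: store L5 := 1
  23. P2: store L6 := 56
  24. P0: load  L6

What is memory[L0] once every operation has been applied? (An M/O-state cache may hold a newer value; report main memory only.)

1. P0: load  L6  bus=[BusRd]  L6: P0=S P1=I P2=I  mem[L6]=80
2. P2: load  L0  bus=[BusRd]  L0: P0=I P1=I P2=S  mem[L0]=30
3. P2: store L6 := 58  bus=[BusRdX]  L6: P0=I P1=I P2=M  mem[L6]=80
4. P1: load  L3  bus=[BusRd]  L3: P0=I P1=S P2=I  mem[L3]=10
5. P1: load  L6  bus=[BusRd,Flush]  L6: P0=I P1=S P2=S  mem[L6]=58
6. P1: load  L3  bus=[-]  L3: P0=I P1=S P2=I  mem[L3]=10
7. P1: load  L6  bus=[-]  L6: P0=I P1=S P2=S  mem[L6]=58
8. P2: store L5 := 93  bus=[BusRdX]  L5: P0=I P1=I P2=M  mem[L5]=0
9. P2: store L6 := 98  bus=[BusRdX]  L6: P0=I P1=I P2=M  mem[L6]=58
10. P2: load  L6  bus=[-]  L6: P0=I P1=I P2=M  mem[L6]=58
11. P1: store L6 := 57  bus=[BusRdX,Flush]  L6: P0=I P1=M P2=I  mem[L6]=98
12. P2: load  L6  bus=[BusRd,Flush]  L6: P0=I P1=S P2=S  mem[L6]=57
13. P1: load  L6  bus=[-]  L6: P0=I P1=S P2=S  mem[L6]=57
14. P1: load  L4  bus=[BusRd]  L4: P0=I P1=S P2=I  mem[L4]=50
15. P2: load  L6  bus=[-]  L6: P0=I P1=S P2=S  mem[L6]=57
16. P0: load  L6  bus=[BusRd]  L6: P0=S P1=S P2=S  mem[L6]=57
17. P1: load  L6  bus=[-]  L6: P0=S P1=S P2=S  mem[L6]=57
18. P0: load  L6  bus=[-]  L6: P0=S P1=S P2=S  mem[L6]=57
19. P2: store L6 := 12  bus=[BusRdX]  L6: P0=I P1=I P2=M  mem[L6]=57
20. P1: store L6 := 15  bus=[BusRdX,Flush]  L6: P0=I P1=M P2=I  mem[L6]=12
21. P1: load  L6  bus=[-]  L6: P0=I P1=M P2=I  mem[L6]=12
22. P0: store L5 := 1  bus=[BusRdX,Flush]  L5: P0=M P1=I P2=I  mem[L5]=93
23. P2: store L6 := 56  bus=[BusRdX,Flush]  L6: P0=I P1=I P2=M  mem[L6]=15
24. P0: load  L6  bus=[BusRd,Flush]  L6: P0=S P1=I P2=S  mem[L6]=56

memory[L0] = 30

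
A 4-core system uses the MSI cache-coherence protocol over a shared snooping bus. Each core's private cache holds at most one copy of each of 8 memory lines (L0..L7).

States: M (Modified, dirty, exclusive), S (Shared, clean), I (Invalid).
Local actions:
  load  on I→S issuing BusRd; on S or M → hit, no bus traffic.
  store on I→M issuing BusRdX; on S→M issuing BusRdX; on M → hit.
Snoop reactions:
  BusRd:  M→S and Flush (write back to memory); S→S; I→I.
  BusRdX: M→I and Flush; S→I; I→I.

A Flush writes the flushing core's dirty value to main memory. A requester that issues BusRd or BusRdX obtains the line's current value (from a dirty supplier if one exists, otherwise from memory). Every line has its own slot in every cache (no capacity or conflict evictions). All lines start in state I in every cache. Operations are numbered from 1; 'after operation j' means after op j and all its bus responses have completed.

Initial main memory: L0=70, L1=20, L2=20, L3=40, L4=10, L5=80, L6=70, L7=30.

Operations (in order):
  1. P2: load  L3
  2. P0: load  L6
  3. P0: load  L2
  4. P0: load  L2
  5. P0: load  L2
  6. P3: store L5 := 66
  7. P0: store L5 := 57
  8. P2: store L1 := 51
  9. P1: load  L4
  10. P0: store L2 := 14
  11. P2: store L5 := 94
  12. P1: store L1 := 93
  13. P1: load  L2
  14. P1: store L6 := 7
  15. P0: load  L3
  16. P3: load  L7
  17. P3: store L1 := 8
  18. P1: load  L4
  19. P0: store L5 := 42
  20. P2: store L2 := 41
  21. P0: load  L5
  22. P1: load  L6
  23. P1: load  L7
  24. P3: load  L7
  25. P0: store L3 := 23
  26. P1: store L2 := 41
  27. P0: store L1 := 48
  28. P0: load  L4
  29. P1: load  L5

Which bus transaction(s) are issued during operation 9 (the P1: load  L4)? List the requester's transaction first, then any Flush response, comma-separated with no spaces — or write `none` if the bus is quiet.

[1] P2: load  L3 | P0:I, P1:I, P2:S(40), P3:I | bus: BusRd
[2] P0: load  L6 | P0:S(70), P1:I, P2:I, P3:I | bus: BusRd
[3] P0: load  L2 | P0:S(20), P1:I, P2:I, P3:I | bus: BusRd
[4] P0: load  L2 | P0:S(20), P1:I, P2:I, P3:I | bus: none
[5] P0: load  L2 | P0:S(20), P1:I, P2:I, P3:I | bus: none
[6] P3: store L5 := 66 | P0:I, P1:I, P2:I, P3:M(66) | bus: BusRdX
[7] P0: store L5 := 57 | P0:M(57), P1:I, P2:I, P3:I | bus: BusRdX,Flush
[8] P2: store L1 := 51 | P0:I, P1:I, P2:M(51), P3:I | bus: BusRdX
[9] P1: load  L4 | P0:I, P1:S(10), P2:I, P3:I | bus: BusRd
[10] P0: store L2 := 14 | P0:M(14), P1:I, P2:I, P3:I | bus: BusRdX
[11] P2: store L5 := 94 | P0:I, P1:I, P2:M(94), P3:I | bus: BusRdX,Flush
[12] P1: store L1 := 93 | P0:I, P1:M(93), P2:I, P3:I | bus: BusRdX,Flush
[13] P1: load  L2 | P0:S(14), P1:S(14), P2:I, P3:I | bus: BusRd,Flush
[14] P1: store L6 := 7 | P0:I, P1:M(7), P2:I, P3:I | bus: BusRdX
[15] P0: load  L3 | P0:S(40), P1:I, P2:S(40), P3:I | bus: BusRd
[16] P3: load  L7 | P0:I, P1:I, P2:I, P3:S(30) | bus: BusRd
[17] P3: store L1 := 8 | P0:I, P1:I, P2:I, P3:M(8) | bus: BusRdX,Flush
[18] P1: load  L4 | P0:I, P1:S(10), P2:I, P3:I | bus: none
[19] P0: store L5 := 42 | P0:M(42), P1:I, P2:I, P3:I | bus: BusRdX,Flush
[20] P2: store L2 := 41 | P0:I, P1:I, P2:M(41), P3:I | bus: BusRdX
[21] P0: load  L5 | P0:M(42), P1:I, P2:I, P3:I | bus: none
[22] P1: load  L6 | P0:I, P1:M(7), P2:I, P3:I | bus: none
[23] P1: load  L7 | P0:I, P1:S(30), P2:I, P3:S(30) | bus: BusRd
[24] P3: load  L7 | P0:I, P1:S(30), P2:I, P3:S(30) | bus: none
[25] P0: store L3 := 23 | P0:M(23), P1:I, P2:I, P3:I | bus: BusRdX
[26] P1: store L2 := 41 | P0:I, P1:M(41), P2:I, P3:I | bus: BusRdX,Flush
[27] P0: store L1 := 48 | P0:M(48), P1:I, P2:I, P3:I | bus: BusRdX,Flush
[28] P0: load  L4 | P0:S(10), P1:S(10), P2:I, P3:I | bus: BusRd
[29] P1: load  L5 | P0:S(42), P1:S(42), P2:I, P3:I | bus: BusRd,Flush

bus = BusRd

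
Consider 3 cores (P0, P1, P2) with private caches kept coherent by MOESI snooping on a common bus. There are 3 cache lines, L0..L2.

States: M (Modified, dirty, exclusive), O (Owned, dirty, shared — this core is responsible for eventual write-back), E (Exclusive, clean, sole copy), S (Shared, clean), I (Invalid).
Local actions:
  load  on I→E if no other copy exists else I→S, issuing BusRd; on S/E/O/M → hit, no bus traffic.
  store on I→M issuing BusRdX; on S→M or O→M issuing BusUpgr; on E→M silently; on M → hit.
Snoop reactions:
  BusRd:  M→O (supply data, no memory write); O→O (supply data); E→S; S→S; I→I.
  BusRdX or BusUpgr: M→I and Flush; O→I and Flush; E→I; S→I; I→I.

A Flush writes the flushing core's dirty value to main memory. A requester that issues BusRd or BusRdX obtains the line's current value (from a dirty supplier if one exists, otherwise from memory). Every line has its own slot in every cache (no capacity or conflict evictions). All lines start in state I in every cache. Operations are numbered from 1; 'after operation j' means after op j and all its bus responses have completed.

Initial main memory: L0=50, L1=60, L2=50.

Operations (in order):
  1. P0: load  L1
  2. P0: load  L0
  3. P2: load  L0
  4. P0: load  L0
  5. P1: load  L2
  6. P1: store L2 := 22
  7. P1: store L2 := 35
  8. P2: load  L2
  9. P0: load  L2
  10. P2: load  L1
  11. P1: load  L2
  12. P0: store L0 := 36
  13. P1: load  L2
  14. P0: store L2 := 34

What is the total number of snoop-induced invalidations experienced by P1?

[1] P0: load  L1 | P0:E(60), P1:I, P2:I | bus: BusRd
[2] P0: load  L0 | P0:E(50), P1:I, P2:I | bus: BusRd
[3] P2: load  L0 | P0:S(50), P1:I, P2:S(50) | bus: BusRd
[4] P0: load  L0 | P0:S(50), P1:I, P2:S(50) | bus: none
[5] P1: load  L2 | P0:I, P1:E(50), P2:I | bus: BusRd
[6] P1: store L2 := 22 | P0:I, P1:M(22), P2:I | bus: none
[7] P1: store L2 := 35 | P0:I, P1:M(35), P2:I | bus: none
[8] P2: load  L2 | P0:I, P1:O(35), P2:S(35) | bus: BusRd
[9] P0: load  L2 | P0:S(35), P1:O(35), P2:S(35) | bus: BusRd
[10] P2: load  L1 | P0:S(60), P1:I, P2:S(60) | bus: BusRd
[11] P1: load  L2 | P0:S(35), P1:O(35), P2:S(35) | bus: none
[12] P0: store L0 := 36 | P0:M(36), P1:I, P2:I | bus: BusUpgr
[13] P1: load  L2 | P0:S(35), P1:O(35), P2:S(35) | bus: none
[14] P0: store L2 := 34 | P0:M(34), P1:I, P2:I | bus: BusUpgr,Flush

invalidations = 1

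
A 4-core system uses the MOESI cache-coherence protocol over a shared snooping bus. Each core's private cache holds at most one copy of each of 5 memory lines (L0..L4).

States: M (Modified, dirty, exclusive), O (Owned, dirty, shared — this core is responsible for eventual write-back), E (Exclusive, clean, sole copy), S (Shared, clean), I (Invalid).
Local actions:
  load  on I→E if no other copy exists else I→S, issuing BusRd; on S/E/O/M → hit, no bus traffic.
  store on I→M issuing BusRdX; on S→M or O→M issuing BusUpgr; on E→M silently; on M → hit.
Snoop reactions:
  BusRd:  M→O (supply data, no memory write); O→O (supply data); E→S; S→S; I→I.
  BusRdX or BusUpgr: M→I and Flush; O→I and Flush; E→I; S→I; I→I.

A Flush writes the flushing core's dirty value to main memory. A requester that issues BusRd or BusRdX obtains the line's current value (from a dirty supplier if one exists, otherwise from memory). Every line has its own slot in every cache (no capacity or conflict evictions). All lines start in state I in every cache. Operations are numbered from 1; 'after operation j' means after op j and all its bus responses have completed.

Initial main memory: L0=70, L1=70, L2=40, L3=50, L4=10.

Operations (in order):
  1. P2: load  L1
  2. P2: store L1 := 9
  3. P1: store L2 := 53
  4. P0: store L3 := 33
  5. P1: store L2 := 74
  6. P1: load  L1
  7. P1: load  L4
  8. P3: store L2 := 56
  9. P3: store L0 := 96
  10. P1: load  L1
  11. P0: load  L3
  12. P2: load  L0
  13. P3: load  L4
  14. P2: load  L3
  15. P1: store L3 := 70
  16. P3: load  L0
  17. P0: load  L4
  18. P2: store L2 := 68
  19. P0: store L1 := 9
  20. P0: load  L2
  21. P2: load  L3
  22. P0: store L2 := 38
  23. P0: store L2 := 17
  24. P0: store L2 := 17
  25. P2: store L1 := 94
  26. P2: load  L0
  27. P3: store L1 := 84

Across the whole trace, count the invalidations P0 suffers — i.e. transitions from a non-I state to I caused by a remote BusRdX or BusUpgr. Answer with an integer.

invalidations = 2

  op1 P2: load  L1 → I/I/E/I on L1; bus BusRd; mem=70
  op2 P2: store L1 := 9 → I/I/M/I on L1; bus (none); mem=70
  op3 P1: store L2 := 53 → I/M/I/I on L2; bus BusRdX; mem=40
  op4 P0: store L3 := 33 → M/I/I/I on L3; bus BusRdX; mem=50
  op5 P1: store L2 := 74 → I/M/I/I on L2; bus (none); mem=40
  op6 P1: load  L1 → I/S/O/I on L1; bus BusRd; mem=70
  op7 P1: load  L4 → I/E/I/I on L4; bus BusRd; mem=10
  op8 P3: store L2 := 56 → I/I/I/M on L2; bus BusRdX Flush; mem=74
  op9 P3: store L0 := 96 → I/I/I/M on L0; bus BusRdX; mem=70
  op10 P1: load  L1 → I/S/O/I on L1; bus (none); mem=70
  op11 P0: load  L3 → M/I/I/I on L3; bus (none); mem=50
  op12 P2: load  L0 → I/I/S/O on L0; bus BusRd; mem=70
  op13 P3: load  L4 → I/S/I/S on L4; bus BusRd; mem=10
  op14 P2: load  L3 → O/I/S/I on L3; bus BusRd; mem=50
  op15 P1: store L3 := 70 → I/M/I/I on L3; bus BusRdX Flush; mem=33
  op16 P3: load  L0 → I/I/S/O on L0; bus (none); mem=70
  op17 P0: load  L4 → S/S/I/S on L4; bus BusRd; mem=10
  op18 P2: store L2 := 68 → I/I/M/I on L2; bus BusRdX Flush; mem=56
  op19 P0: store L1 := 9 → M/I/I/I on L1; bus BusRdX Flush; mem=9
  op20 P0: load  L2 → S/I/O/I on L2; bus BusRd; mem=56
  op21 P2: load  L3 → I/O/S/I on L3; bus BusRd; mem=33
  op22 P0: store L2 := 38 → M/I/I/I on L2; bus BusUpgr Flush; mem=68
  op23 P0: store L2 := 17 → M/I/I/I on L2; bus (none); mem=68
  op24 P0: store L2 := 17 → M/I/I/I on L2; bus (none); mem=68
  op25 P2: store L1 := 94 → I/I/M/I on L1; bus BusRdX Flush; mem=9
  op26 P2: load  L0 → I/I/S/O on L0; bus (none); mem=70
  op27 P3: store L1 := 84 → I/I/I/M on L1; bus BusRdX Flush; mem=94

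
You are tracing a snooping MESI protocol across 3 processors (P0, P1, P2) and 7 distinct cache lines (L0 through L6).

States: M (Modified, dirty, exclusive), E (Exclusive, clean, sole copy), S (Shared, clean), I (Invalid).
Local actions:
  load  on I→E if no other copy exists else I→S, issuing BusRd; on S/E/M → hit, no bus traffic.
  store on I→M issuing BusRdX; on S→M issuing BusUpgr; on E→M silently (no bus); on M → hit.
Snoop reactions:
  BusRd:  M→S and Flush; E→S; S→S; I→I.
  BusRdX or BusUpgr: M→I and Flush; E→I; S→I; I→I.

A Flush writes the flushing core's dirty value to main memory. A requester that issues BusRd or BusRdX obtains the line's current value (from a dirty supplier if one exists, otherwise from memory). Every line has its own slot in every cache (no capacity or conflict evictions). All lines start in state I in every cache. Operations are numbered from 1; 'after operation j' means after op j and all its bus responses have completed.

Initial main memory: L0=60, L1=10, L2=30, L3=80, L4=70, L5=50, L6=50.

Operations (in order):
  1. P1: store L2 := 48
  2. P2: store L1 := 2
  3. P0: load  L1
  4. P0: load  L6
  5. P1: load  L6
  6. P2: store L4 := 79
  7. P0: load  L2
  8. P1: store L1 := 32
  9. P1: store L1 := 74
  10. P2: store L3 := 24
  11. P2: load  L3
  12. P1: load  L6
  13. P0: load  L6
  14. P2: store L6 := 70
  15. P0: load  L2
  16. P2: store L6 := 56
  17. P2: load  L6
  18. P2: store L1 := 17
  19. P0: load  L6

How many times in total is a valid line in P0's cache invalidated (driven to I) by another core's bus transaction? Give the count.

[1] P1: store L2 := 48 | P0:I, P1:M(48), P2:I | bus: BusRdX
[2] P2: store L1 := 2 | P0:I, P1:I, P2:M(2) | bus: BusRdX
[3] P0: load  L1 | P0:S(2), P1:I, P2:S(2) | bus: BusRd,Flush
[4] P0: load  L6 | P0:E(50), P1:I, P2:I | bus: BusRd
[5] P1: load  L6 | P0:S(50), P1:S(50), P2:I | bus: BusRd
[6] P2: store L4 := 79 | P0:I, P1:I, P2:M(79) | bus: BusRdX
[7] P0: load  L2 | P0:S(48), P1:S(48), P2:I | bus: BusRd,Flush
[8] P1: store L1 := 32 | P0:I, P1:M(32), P2:I | bus: BusRdX
[9] P1: store L1 := 74 | P0:I, P1:M(74), P2:I | bus: none
[10] P2: store L3 := 24 | P0:I, P1:I, P2:M(24) | bus: BusRdX
[11] P2: load  L3 | P0:I, P1:I, P2:M(24) | bus: none
[12] P1: load  L6 | P0:S(50), P1:S(50), P2:I | bus: none
[13] P0: load  L6 | P0:S(50), P1:S(50), P2:I | bus: none
[14] P2: store L6 := 70 | P0:I, P1:I, P2:M(70) | bus: BusRdX
[15] P0: load  L2 | P0:S(48), P1:S(48), P2:I | bus: none
[16] P2: store L6 := 56 | P0:I, P1:I, P2:M(56) | bus: none
[17] P2: load  L6 | P0:I, P1:I, P2:M(56) | bus: none
[18] P2: store L1 := 17 | P0:I, P1:I, P2:M(17) | bus: BusRdX,Flush
[19] P0: load  L6 | P0:S(56), P1:I, P2:S(56) | bus: BusRd,Flush

invalidations = 2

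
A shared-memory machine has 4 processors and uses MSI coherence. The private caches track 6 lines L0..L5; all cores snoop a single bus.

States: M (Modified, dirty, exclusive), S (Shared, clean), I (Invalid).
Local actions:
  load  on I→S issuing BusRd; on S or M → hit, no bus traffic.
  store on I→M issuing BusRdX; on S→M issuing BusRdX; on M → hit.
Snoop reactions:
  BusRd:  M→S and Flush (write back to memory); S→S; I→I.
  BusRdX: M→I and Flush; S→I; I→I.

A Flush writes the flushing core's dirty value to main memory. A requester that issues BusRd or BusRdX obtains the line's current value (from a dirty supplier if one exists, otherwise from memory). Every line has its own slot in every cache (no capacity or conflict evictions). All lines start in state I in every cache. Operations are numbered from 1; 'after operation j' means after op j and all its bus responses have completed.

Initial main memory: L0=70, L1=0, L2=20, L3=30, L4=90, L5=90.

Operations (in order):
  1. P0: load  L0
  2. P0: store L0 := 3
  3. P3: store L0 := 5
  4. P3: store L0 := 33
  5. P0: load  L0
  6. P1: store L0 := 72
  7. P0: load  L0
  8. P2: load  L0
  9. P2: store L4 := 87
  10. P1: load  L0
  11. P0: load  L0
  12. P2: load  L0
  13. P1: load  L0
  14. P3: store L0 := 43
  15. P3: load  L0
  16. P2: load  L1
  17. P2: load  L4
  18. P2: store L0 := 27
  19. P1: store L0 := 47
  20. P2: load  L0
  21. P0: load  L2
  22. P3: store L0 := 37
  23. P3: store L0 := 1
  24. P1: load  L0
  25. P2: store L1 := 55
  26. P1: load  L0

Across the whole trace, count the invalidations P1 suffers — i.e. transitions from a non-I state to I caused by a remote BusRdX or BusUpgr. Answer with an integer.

invalidations = 2

  op1 P0: load  L0 → S/I/I/I on L0; bus BusRd; mem=70
  op2 P0: store L0 := 3 → M/I/I/I on L0; bus BusRdX; mem=70
  op3 P3: store L0 := 5 → I/I/I/M on L0; bus BusRdX Flush; mem=3
  op4 P3: store L0 := 33 → I/I/I/M on L0; bus (none); mem=3
  op5 P0: load  L0 → S/I/I/S on L0; bus BusRd Flush; mem=33
  op6 P1: store L0 := 72 → I/M/I/I on L0; bus BusRdX; mem=33
  op7 P0: load  L0 → S/S/I/I on L0; bus BusRd Flush; mem=72
  op8 P2: load  L0 → S/S/S/I on L0; bus BusRd; mem=72
  op9 P2: store L4 := 87 → I/I/M/I on L4; bus BusRdX; mem=90
  op10 P1: load  L0 → S/S/S/I on L0; bus (none); mem=72
  op11 P0: load  L0 → S/S/S/I on L0; bus (none); mem=72
  op12 P2: load  L0 → S/S/S/I on L0; bus (none); mem=72
  op13 P1: load  L0 → S/S/S/I on L0; bus (none); mem=72
  op14 P3: store L0 := 43 → I/I/I/M on L0; bus BusRdX; mem=72
  op15 P3: load  L0 → I/I/I/M on L0; bus (none); mem=72
  op16 P2: load  L1 → I/I/S/I on L1; bus BusRd; mem=0
  op17 P2: load  L4 → I/I/M/I on L4; bus (none); mem=90
  op18 P2: store L0 := 27 → I/I/M/I on L0; bus BusRdX Flush; mem=43
  op19 P1: store L0 := 47 → I/M/I/I on L0; bus BusRdX Flush; mem=27
  op20 P2: load  L0 → I/S/S/I on L0; bus BusRd Flush; mem=47
  op21 P0: load  L2 → S/I/I/I on L2; bus BusRd; mem=20
  op22 P3: store L0 := 37 → I/I/I/M on L0; bus BusRdX; mem=47
  op23 P3: store L0 := 1 → I/I/I/M on L0; bus (none); mem=47
  op24 P1: load  L0 → I/S/I/S on L0; bus BusRd Flush; mem=1
  op25 P2: store L1 := 55 → I/I/M/I on L1; bus BusRdX; mem=0
  op26 P1: load  L0 → I/S/I/S on L0; bus (none); mem=1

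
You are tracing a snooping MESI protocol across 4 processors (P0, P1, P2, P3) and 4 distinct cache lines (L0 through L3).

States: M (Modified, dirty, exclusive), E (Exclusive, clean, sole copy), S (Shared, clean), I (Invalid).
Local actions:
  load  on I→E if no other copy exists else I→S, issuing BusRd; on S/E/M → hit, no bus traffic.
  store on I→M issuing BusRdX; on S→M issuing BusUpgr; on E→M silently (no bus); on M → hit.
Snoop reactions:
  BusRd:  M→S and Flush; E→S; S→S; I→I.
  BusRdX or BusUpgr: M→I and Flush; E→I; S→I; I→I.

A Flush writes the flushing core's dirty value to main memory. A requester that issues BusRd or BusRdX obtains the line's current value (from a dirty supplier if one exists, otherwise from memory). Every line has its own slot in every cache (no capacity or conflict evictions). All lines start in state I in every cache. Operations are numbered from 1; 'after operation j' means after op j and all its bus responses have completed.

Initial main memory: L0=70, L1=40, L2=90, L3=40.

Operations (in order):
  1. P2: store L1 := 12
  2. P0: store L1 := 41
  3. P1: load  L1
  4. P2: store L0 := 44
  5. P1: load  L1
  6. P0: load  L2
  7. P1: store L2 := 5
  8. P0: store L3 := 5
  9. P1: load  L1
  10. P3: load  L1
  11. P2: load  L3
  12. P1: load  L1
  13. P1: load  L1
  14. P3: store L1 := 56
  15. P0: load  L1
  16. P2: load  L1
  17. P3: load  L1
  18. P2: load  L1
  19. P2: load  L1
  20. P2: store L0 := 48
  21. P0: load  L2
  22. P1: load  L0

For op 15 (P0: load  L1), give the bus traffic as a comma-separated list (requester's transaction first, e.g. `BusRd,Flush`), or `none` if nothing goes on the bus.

bus = BusRd,Flush

[1] P2: store L1 := 12 | P0:I, P1:I, P2:M(12), P3:I | bus: BusRdX
[2] P0: store L1 := 41 | P0:M(41), P1:I, P2:I, P3:I | bus: BusRdX,Flush
[3] P1: load  L1 | P0:S(41), P1:S(41), P2:I, P3:I | bus: BusRd,Flush
[4] P2: store L0 := 44 | P0:I, P1:I, P2:M(44), P3:I | bus: BusRdX
[5] P1: load  L1 | P0:S(41), P1:S(41), P2:I, P3:I | bus: none
[6] P0: load  L2 | P0:E(90), P1:I, P2:I, P3:I | bus: BusRd
[7] P1: store L2 := 5 | P0:I, P1:M(5), P2:I, P3:I | bus: BusRdX
[8] P0: store L3 := 5 | P0:M(5), P1:I, P2:I, P3:I | bus: BusRdX
[9] P1: load  L1 | P0:S(41), P1:S(41), P2:I, P3:I | bus: none
[10] P3: load  L1 | P0:S(41), P1:S(41), P2:I, P3:S(41) | bus: BusRd
[11] P2: load  L3 | P0:S(5), P1:I, P2:S(5), P3:I | bus: BusRd,Flush
[12] P1: load  L1 | P0:S(41), P1:S(41), P2:I, P3:S(41) | bus: none
[13] P1: load  L1 | P0:S(41), P1:S(41), P2:I, P3:S(41) | bus: none
[14] P3: store L1 := 56 | P0:I, P1:I, P2:I, P3:M(56) | bus: BusUpgr
[15] P0: load  L1 | P0:S(56), P1:I, P2:I, P3:S(56) | bus: BusRd,Flush
[16] P2: load  L1 | P0:S(56), P1:I, P2:S(56), P3:S(56) | bus: BusRd
[17] P3: load  L1 | P0:S(56), P1:I, P2:S(56), P3:S(56) | bus: none
[18] P2: load  L1 | P0:S(56), P1:I, P2:S(56), P3:S(56) | bus: none
[19] P2: load  L1 | P0:S(56), P1:I, P2:S(56), P3:S(56) | bus: none
[20] P2: store L0 := 48 | P0:I, P1:I, P2:M(48), P3:I | bus: none
[21] P0: load  L2 | P0:S(5), P1:S(5), P2:I, P3:I | bus: BusRd,Flush
[22] P1: load  L0 | P0:I, P1:S(48), P2:S(48), P3:I | bus: BusRd,Flush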